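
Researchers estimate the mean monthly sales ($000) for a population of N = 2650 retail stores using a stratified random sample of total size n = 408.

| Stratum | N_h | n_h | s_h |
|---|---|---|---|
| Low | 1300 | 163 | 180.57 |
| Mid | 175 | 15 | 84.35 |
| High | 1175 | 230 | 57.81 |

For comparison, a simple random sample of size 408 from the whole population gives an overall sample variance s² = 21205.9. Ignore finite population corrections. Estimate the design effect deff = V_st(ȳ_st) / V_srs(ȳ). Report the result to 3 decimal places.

deff ≈ 1.021

V̂(ȳ_st) = Σ W_h² s_h²/n_h, with W_h = N_h/N and N = 2650:
  stratum Low: (1300/2650)²·180.57²/163 = 48.1392
  stratum Mid: (175/2650)²·84.35²/15 = 2.06854
  stratum High: (1175/2650)²·57.81²/230 = 2.85668
V_st = 53.0644
V_srs = s²/n = 21205.9/408 = 51.9752
deff = V_st / V_srs = 53.0644/51.9752 = 1.0210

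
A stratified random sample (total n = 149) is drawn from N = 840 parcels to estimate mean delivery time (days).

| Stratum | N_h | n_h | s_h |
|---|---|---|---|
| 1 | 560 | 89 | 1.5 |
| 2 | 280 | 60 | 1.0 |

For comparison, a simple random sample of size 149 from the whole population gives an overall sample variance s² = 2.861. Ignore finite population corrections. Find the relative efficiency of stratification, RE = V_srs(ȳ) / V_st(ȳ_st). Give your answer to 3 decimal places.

V̂(ȳ_st) = Σ W_h² s_h²/n_h, with W_h = N_h/N and N = 840:
  stratum 1: (560/840)²·1.5²/89 = 0.011236
  stratum 2: (280/840)²·1.0²/60 = 0.00185185
V_st = 0.0130878
V_srs = s²/n = 2.861/149 = 0.0192013
Relative efficiency = V_srs / V_st = 0.0192013/0.0130878 = 1.4671

RE ≈ 1.467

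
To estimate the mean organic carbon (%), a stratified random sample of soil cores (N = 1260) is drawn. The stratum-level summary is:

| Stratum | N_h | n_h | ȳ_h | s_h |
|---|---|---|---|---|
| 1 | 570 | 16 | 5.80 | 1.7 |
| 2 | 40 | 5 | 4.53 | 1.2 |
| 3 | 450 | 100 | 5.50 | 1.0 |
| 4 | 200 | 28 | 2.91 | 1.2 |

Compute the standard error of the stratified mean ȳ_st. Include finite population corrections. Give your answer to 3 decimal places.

SE(ȳ_st) ≈ 0.196

V̂(ȳ_st) = Σ W_h² (1 − n_h/N_h) s_h²/n_h, with W_h = N_h/N and N = 1260:
  stratum 1: (570/1260)²·(1 − 16/570)·1.7²/16 = 0.035927
  stratum 2: (40/1260)²·(1 − 5/40)·1.2²/5 = 0.000253968
  stratum 3: (450/1260)²·(1 − 100/450)·1.0²/100 = 0.000992063
  stratum 4: (200/1260)²·(1 − 28/200)·1.2²/28 = 0.00111435
V̂(ȳ_st) = 0.0382874
SE(ȳ_st) = √0.0382874 = 0.195672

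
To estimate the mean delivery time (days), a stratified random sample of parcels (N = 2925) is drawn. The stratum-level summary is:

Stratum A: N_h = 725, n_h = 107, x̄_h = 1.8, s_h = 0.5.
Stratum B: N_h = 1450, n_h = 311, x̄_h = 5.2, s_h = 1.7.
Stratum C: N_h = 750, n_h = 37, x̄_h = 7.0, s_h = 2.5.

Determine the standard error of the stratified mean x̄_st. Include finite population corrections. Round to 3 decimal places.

SE(x̄_st) ≈ 0.112

V̂(x̄_st) = Σ W_h² (1 − n_h/N_h) s_h²/n_h, with W_h = N_h/N and N = 2925:
  stratum A: (725/2925)²·(1 − 107/725)·0.5²/107 = 0.000122358
  stratum B: (1450/2925)²·(1 − 311/1450)·1.7²/311 = 0.00179381
  stratum C: (750/2925)²·(1 − 37/750)·2.5²/37 = 0.0105579
V̂(x̄_st) = 0.0124741
SE(x̄_st) = √0.0124741 = 0.111687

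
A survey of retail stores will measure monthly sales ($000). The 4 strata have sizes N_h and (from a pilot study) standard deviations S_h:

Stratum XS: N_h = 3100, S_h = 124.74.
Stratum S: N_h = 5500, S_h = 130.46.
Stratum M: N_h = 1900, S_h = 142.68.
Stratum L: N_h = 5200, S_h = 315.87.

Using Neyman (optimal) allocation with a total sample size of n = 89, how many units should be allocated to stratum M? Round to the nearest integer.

8

Neyman allocation: n_h = n · N_h S_h / Σ N_i S_i, with n = 89.
  stratum XS: N_h·S_h = 3100·124.74 = 386694.00
  stratum S: N_h·S_h = 5500·130.46 = 717530.00
  stratum M: N_h·S_h = 1900·142.68 = 271092.00
  stratum L: N_h·S_h = 5200·315.87 = 1642524.00
Σ N_h S_h = 3017840.00
n for stratum M = 89·271092.00/3017840.00 = 7.995 → 8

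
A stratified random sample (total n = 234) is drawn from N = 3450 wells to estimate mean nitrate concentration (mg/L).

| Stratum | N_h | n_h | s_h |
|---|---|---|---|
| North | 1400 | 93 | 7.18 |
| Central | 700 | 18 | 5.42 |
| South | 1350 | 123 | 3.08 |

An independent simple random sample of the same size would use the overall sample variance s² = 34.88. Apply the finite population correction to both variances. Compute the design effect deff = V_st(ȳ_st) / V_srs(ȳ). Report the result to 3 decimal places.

V̂(ȳ_st) = Σ W_h² (1 − n_h/N_h) s_h²/n_h, with W_h = N_h/N and N = 3450:
  stratum North: (1400/3450)²·(1 − 93/1400)·7.18²/93 = 0.085218
  stratum Central: (700/3450)²·(1 − 18/700)·5.42²/18 = 0.0654591
  stratum South: (1350/3450)²·(1 − 123/1350)·3.08²/123 = 0.0107334
V_st = 0.161411
V_srs = (1 − 234/3450)·34.88/234 = 0.13895
deff = V_st / V_srs = 0.161411/0.13895 = 1.1616

deff ≈ 1.162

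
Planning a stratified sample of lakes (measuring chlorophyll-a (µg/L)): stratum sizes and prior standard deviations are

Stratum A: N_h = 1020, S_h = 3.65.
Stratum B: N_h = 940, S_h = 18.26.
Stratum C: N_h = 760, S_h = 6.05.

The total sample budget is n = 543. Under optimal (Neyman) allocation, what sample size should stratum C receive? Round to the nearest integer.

Neyman allocation: n_h = n · N_h S_h / Σ N_i S_i, with n = 543.
  stratum A: N_h·S_h = 1020·3.65 = 3723.00
  stratum B: N_h·S_h = 940·18.26 = 17164.40
  stratum C: N_h·S_h = 760·6.05 = 4598.00
Σ N_h S_h = 25485.40
n for stratum C = 543·4598.00/25485.40 = 97.966 → 98

98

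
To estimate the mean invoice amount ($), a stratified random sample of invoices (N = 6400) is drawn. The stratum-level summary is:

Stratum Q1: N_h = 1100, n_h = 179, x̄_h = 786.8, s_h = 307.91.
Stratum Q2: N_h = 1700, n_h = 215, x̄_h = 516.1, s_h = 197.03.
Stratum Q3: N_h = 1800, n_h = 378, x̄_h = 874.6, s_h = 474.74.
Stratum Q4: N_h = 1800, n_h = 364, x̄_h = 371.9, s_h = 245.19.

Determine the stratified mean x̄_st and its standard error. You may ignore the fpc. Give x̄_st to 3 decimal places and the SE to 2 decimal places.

x̄_st = Σ W_h x̄_h = (1100·786.8 + 1700·516.1 + 1800·874.6 + 1800·371.9)/6400 = 622.89844
V̂(x̄_st) = Σ W_h² s_h²/n_h, with W_h = N_h/N and N = 6400:
  stratum Q1: (1100/6400)²·307.91²/179 = 15.6466
  stratum Q2: (1700/6400)²·197.03²/215 = 12.7398
  stratum Q3: (1800/6400)²·474.74²/378 = 47.1634
  stratum Q4: (1800/6400)²·245.19²/364 = 13.0644
V̂(x̄_st) = 88.6142
SE(x̄_st) = √88.6142 = 9.41351

x̄_st ≈ 622.898, SE ≈ 9.41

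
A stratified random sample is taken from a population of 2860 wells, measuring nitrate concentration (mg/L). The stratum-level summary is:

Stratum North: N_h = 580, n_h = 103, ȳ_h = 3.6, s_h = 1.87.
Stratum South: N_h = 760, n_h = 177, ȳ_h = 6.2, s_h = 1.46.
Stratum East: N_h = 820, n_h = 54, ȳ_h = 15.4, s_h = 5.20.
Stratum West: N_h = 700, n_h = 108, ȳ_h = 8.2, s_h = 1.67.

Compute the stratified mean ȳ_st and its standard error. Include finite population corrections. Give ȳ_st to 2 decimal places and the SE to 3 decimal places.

ȳ_st = Σ W_h ȳ_h = (580·3.6 + 760·6.2 + 820·15.4 + 700·8.2)/2860 = 8.80000
V̂(ȳ_st) = Σ W_h² (1 − n_h/N_h) s_h²/n_h, with W_h = N_h/N and N = 2860:
  stratum North: (580/2860)²·(1 − 103/580)·1.87²/103 = 0.00114831
  stratum South: (760/2860)²·(1 − 177/760)·1.46²/177 = 0.000652353
  stratum East: (820/2860)²·(1 − 54/820)·5.20²/54 = 0.0384524
  stratum West: (700/2860)²·(1 − 108/700)·1.67²/108 = 0.00130827
V̂(ȳ_st) = 0.0415613
SE(ȳ_st) = √0.0415613 = 0.203866

ȳ_st ≈ 8.80, SE ≈ 0.204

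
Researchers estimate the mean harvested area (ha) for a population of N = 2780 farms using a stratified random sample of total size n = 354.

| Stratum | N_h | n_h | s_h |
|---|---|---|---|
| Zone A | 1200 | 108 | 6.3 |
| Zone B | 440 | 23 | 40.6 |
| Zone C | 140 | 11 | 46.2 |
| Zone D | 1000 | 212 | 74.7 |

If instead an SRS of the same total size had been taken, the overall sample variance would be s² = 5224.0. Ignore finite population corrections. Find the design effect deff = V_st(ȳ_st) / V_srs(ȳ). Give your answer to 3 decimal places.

V̂(ȳ_st) = Σ W_h² s_h²/n_h, with W_h = N_h/N and N = 2780:
  stratum Zone A: (1200/2780)²·6.3²/108 = 0.0684747
  stratum Zone B: (440/2780)²·40.6²/23 = 1.79531
  stratum Zone C: (140/2780)²·46.2²/11 = 0.492105
  stratum Zone D: (1000/2780)²·74.7²/212 = 3.40577
V_st = 5.76167
V_srs = s²/n = 5224.0/354 = 14.7571
deff = V_st / V_srs = 5.76167/14.7571 = 0.3904

deff ≈ 0.390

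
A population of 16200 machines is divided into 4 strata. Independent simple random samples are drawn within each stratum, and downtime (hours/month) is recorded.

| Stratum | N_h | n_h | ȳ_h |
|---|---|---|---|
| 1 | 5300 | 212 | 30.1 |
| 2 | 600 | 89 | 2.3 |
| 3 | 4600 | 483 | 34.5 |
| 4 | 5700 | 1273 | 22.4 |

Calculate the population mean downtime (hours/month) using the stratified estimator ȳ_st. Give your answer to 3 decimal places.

N = Σ N_h = 16200. Stratum weights W_h = N_h/N.
ȳ_st = (5300·30.1 + 600·2.3 + 4600·34.5 + 5700·22.4) / 16200 = 27.61049

ȳ_st ≈ 27.610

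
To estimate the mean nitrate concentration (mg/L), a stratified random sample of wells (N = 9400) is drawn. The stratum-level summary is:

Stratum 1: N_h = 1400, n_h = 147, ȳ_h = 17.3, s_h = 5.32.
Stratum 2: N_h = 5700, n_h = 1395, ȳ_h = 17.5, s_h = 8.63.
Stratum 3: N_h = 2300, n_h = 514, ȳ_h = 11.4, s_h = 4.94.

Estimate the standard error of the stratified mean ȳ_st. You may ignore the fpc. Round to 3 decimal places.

SE(ȳ_st) ≈ 0.164

V̂(ȳ_st) = Σ W_h² s_h²/n_h, with W_h = N_h/N and N = 9400:
  stratum 1: (1400/9400)²·5.32²/147 = 0.00427077
  stratum 2: (5700/9400)²·8.63²/1395 = 0.019631
  stratum 3: (2300/9400)²·4.94²/514 = 0.00284244
V̂(ȳ_st) = 0.0267442
SE(ȳ_st) = √0.0267442 = 0.163536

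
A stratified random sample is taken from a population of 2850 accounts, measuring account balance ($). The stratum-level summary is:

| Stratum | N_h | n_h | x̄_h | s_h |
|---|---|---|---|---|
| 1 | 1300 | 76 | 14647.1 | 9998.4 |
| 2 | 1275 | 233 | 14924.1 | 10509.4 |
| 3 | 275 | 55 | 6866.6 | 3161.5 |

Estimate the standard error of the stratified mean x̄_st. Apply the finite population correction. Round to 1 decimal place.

V̂(x̄_st) = Σ W_h² (1 − n_h/N_h) s_h²/n_h, with W_h = N_h/N and N = 2850:
  stratum 1: (1300/2850)²·(1 − 76/1300)·9998.4²/76 = 257681
  stratum 2: (1275/2850)²·(1 − 233/1275)·10509.4²/233 = 77533.3
  stratum 3: (275/2850)²·(1 − 55/275)·3161.5²/55 = 1353.6
V̂(x̄_st) = 336568
SE(x̄_st) = √336568 = 580.145

SE(x̄_st) ≈ 580.1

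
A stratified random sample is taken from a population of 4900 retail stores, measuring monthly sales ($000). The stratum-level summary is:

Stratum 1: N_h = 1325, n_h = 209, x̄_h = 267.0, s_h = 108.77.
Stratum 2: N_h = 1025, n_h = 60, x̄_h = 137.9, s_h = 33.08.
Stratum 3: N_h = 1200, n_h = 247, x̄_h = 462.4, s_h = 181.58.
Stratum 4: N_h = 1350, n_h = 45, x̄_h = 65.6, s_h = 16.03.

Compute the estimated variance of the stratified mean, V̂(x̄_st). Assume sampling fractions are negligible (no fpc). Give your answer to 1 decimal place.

V̂(x̄_st) ≈ 13.4

V̂(x̄_st) = Σ W_h² s_h²/n_h, with W_h = N_h/N and N = 4900:
  stratum 1: (1325/4900)²·108.77²/209 = 4.13915
  stratum 2: (1025/4900)²·33.08²/60 = 0.79806
  stratum 3: (1200/4900)²·181.58²/247 = 8.00589
  stratum 4: (1350/4900)²·16.03²/45 = 0.433441
V̂(x̄_st) = 13.3765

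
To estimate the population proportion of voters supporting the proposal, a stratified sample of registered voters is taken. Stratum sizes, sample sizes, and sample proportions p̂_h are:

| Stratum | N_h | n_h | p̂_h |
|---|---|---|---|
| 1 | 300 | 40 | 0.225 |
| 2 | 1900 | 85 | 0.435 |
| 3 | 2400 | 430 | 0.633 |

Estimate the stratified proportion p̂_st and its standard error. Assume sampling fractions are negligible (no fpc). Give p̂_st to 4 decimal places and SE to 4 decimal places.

N = 4600; stratum weights W_h = N_h/N.
p̂_st = Σ W_h p̂_h = (300·0.225 + 1900·0.435 + 2400·0.633)/4600 = 0.52461
V̂(p̂_st) = Σ W_h² p̂_h(1−p̂_h)/(n_h−1):
  stratum 1: (300/4600)²·0.225·0.775/39 = 1.90172e-05
  stratum 2: (1900/4600)²·0.435·0.565/84 = 0.000499172
  stratum 3: (2400/4600)²·0.633·0.367/429 = 0.000147407
V̂(p̂_st) = 0.000665596; SE = √V̂ = 0.0257992

p̂_st ≈ 0.5246, SE ≈ 0.0258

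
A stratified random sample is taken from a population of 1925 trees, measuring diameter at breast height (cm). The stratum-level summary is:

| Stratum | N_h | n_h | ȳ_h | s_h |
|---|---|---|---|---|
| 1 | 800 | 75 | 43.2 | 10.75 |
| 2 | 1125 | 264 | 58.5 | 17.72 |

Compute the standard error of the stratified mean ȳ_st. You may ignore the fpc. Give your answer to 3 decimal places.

SE(ȳ_st) ≈ 0.820

V̂(ȳ_st) = Σ W_h² s_h²/n_h, with W_h = N_h/N and N = 1925:
  stratum 1: (800/1925)²·10.75²/75 = 0.266118
  stratum 2: (1125/1925)²·17.72²/264 = 0.406225
V̂(ȳ_st) = 0.672343
SE(ȳ_st) = √0.672343 = 0.819965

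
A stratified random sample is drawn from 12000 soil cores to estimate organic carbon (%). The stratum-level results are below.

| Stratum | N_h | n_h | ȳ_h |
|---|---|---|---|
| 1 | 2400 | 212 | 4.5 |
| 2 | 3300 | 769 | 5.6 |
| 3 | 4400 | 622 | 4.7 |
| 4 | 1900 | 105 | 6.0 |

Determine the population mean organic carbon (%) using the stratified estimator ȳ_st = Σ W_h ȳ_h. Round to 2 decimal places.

ȳ_st ≈ 5.11

N = Σ N_h = 12000. Stratum weights W_h = N_h/N.
ȳ_st = (2400·4.5 + 3300·5.6 + 4400·4.7 + 1900·6.0) / 12000 = 5.1133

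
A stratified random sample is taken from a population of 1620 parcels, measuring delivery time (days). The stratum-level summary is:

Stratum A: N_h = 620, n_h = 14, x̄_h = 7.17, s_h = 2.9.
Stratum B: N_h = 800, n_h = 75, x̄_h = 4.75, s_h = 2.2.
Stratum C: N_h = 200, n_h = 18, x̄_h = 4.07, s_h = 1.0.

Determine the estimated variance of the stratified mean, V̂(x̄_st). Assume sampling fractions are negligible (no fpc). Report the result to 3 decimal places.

V̂(x̄_st) ≈ 0.105

V̂(x̄_st) = Σ W_h² s_h²/n_h, with W_h = N_h/N and N = 1620:
  stratum A: (620/1620)²·2.9²/14 = 0.0879876
  stratum B: (800/1620)²·2.2²/75 = 0.0157374
  stratum C: (200/1620)²·1.0²/18 = 0.000846754
V̂(x̄_st) = 0.104572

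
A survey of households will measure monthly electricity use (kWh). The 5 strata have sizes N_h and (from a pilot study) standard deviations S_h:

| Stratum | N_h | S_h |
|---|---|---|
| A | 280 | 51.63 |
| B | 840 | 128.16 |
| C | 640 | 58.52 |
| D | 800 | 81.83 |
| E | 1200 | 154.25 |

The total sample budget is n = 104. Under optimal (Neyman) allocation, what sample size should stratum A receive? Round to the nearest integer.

4

Neyman allocation: n_h = n · N_h S_h / Σ N_i S_i, with n = 104.
  stratum A: N_h·S_h = 280·51.63 = 14456.40
  stratum B: N_h·S_h = 840·128.16 = 107654.40
  stratum C: N_h·S_h = 640·58.52 = 37452.80
  stratum D: N_h·S_h = 800·81.83 = 65464.00
  stratum E: N_h·S_h = 1200·154.25 = 185100.00
Σ N_h S_h = 410127.60
n for stratum A = 104·14456.40/410127.60 = 3.666 → 4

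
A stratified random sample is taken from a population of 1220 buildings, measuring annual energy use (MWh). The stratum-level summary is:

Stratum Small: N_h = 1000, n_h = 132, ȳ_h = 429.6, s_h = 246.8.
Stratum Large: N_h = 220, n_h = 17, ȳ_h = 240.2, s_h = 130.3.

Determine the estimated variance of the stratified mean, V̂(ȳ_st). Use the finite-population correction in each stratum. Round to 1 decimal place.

V̂(ȳ_st) ≈ 299.1

V̂(ȳ_st) = Σ W_h² (1 − n_h/N_h) s_h²/n_h, with W_h = N_h/N and N = 1220:
  stratum Small: (1000/1220)²·(1 − 132/1000)·246.8²/132 = 269.102
  stratum Large: (220/1220)²·(1 − 17/220)·130.3²/17 = 29.9667
V̂(ȳ_st) = 299.068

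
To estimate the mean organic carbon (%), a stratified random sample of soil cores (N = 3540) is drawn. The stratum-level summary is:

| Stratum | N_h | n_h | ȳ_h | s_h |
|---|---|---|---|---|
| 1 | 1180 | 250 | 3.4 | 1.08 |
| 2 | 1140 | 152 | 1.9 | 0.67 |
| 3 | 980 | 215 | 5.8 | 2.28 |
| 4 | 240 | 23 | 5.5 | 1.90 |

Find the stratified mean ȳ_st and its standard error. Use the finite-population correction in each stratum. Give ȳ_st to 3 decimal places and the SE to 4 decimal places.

ȳ_st ≈ 3.724, SE ≈ 0.0527

ȳ_st = Σ W_h ȳ_h = (1180·3.4 + 1140·1.9 + 980·5.8 + 240·5.5)/3540 = 3.72373
V̂(ȳ_st) = Σ W_h² (1 − n_h/N_h) s_h²/n_h, with W_h = N_h/N and N = 3540:
  stratum 1: (1180/3540)²·(1 − 250/1180)·1.08²/250 = 0.000408569
  stratum 2: (1140/3540)²·(1 − 152/1140)·0.67²/152 = 0.000265437
  stratum 3: (980/3540)²·(1 − 215/980)·2.28²/215 = 0.00144648
  stratum 4: (240/3540)²·(1 − 23/240)·1.90²/23 = 0.000652295
V̂(ȳ_st) = 0.00277278
SE(ȳ_st) = √0.00277278 = 0.0526572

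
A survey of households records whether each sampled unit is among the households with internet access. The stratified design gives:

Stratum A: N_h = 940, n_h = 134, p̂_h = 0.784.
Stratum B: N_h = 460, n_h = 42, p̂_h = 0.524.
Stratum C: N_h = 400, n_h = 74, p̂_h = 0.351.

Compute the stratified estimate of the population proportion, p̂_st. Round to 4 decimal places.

p̂_st ≈ 0.6213

N = 1800; stratum weights W_h = N_h/N.
p̂_st = Σ W_h p̂_h = (940·0.784 + 460·0.524 + 400·0.351)/1800 = 0.62133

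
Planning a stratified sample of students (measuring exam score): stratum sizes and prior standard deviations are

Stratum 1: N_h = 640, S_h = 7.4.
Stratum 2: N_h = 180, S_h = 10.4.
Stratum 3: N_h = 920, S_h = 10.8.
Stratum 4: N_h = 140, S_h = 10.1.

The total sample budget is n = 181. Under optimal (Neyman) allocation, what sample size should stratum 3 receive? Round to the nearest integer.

100

Neyman allocation: n_h = n · N_h S_h / Σ N_i S_i, with n = 181.
  stratum 1: N_h·S_h = 640·7.4 = 4736.00
  stratum 2: N_h·S_h = 180·10.4 = 1872.00
  stratum 3: N_h·S_h = 920·10.8 = 9936.00
  stratum 4: N_h·S_h = 140·10.1 = 1414.00
Σ N_h S_h = 17958.00
n for stratum 3 = 181·9936.00/17958.00 = 100.146 → 100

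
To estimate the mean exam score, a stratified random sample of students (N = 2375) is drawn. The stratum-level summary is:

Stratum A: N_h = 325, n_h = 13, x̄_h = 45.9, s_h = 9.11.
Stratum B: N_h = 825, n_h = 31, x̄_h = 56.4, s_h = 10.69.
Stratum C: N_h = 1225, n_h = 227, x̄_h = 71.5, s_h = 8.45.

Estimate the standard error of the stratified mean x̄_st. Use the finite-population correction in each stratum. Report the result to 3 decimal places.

V̂(x̄_st) = Σ W_h² (1 − n_h/N_h) s_h²/n_h, with W_h = N_h/N and N = 2375:
  stratum A: (325/2375)²·(1 − 13/325)·9.11²/13 = 0.114764
  stratum B: (825/2375)²·(1 − 31/825)·10.69²/31 = 0.428096
  stratum C: (1225/2375)²·(1 − 227/1225)·8.45²/227 = 0.0681753
V̂(x̄_st) = 0.611035
SE(x̄_st) = √0.611035 = 0.781687

SE(x̄_st) ≈ 0.782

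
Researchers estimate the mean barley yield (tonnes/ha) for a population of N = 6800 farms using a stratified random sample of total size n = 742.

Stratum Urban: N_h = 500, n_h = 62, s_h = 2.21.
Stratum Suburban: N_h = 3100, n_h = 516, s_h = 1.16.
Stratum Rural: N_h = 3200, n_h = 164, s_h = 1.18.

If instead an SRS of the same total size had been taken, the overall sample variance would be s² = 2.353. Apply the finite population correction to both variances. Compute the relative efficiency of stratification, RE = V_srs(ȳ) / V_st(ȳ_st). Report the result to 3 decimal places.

RE ≈ 1.083

V̂(ȳ_st) = Σ W_h² (1 − n_h/N_h) s_h²/n_h, with W_h = N_h/N and N = 6800:
  stratum Urban: (500/6800)²·(1 − 62/500)·2.21²/62 = 0.000373095
  stratum Suburban: (3100/6800)²·(1 − 516/3100)·1.16²/516 = 0.000451755
  stratum Rural: (3200/6800)²·(1 − 164/3200)·1.18²/164 = 0.00178383
V_st = 0.00260868
V_srs = (1 − 742/6800)·2.353/742 = 0.00282513
Relative efficiency = V_srs / V_st = 0.00282513/0.00260868 = 1.0830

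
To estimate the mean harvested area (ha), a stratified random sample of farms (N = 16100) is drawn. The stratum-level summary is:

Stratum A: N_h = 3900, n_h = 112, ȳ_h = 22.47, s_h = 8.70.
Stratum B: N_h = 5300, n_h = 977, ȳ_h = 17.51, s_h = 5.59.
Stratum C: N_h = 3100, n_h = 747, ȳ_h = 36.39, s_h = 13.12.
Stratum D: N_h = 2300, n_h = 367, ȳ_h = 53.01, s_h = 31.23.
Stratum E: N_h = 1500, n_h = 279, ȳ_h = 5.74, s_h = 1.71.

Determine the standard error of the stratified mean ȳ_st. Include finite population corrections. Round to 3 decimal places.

V̂(ȳ_st) = Σ W_h² (1 − n_h/N_h) s_h²/n_h, with W_h = N_h/N and N = 16100:
  stratum A: (3900/16100)²·(1 − 112/3900)·8.70²/112 = 0.0385162
  stratum B: (5300/16100)²·(1 − 977/5300)·5.59²/977 = 0.00282708
  stratum C: (3100/16100)²·(1 − 747/3100)·13.12²/747 = 0.00648454
  stratum D: (2300/16100)²·(1 − 367/2300)·31.23²/367 = 0.0455812
  stratum E: (1500/16100)²·(1 − 279/1500)·1.71²/279 = 7.40531e-05
V̂(ȳ_st) = 0.0934831
SE(ȳ_st) = √0.0934831 = 0.30575

SE(ȳ_st) ≈ 0.306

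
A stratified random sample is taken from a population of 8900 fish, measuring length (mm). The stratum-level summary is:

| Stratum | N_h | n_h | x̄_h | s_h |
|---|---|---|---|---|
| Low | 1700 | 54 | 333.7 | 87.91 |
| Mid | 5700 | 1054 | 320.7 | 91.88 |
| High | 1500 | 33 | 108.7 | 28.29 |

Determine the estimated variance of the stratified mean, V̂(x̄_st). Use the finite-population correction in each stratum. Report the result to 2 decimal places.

V̂(x̄_st) ≈ 8.41

V̂(x̄_st) = Σ W_h² (1 − n_h/N_h) s_h²/n_h, with W_h = N_h/N and N = 8900:
  stratum Low: (1700/8900)²·(1 − 54/1700)·87.91²/54 = 5.0557
  stratum Mid: (5700/8900)²·(1 − 1054/5700)·91.88²/1054 = 2.67778
  stratum High: (1500/8900)²·(1 − 33/1500)·28.29²/33 = 0.673742
V̂(x̄_st) = 8.40723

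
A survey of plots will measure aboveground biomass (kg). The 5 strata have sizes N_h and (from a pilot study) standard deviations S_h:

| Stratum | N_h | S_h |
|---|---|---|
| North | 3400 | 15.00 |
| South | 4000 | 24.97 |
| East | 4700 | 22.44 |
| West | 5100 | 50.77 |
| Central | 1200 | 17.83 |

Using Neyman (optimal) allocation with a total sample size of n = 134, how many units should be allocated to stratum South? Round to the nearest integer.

25

Neyman allocation: n_h = n · N_h S_h / Σ N_i S_i, with n = 134.
  stratum North: N_h·S_h = 3400·15.00 = 51000.00
  stratum South: N_h·S_h = 4000·24.97 = 99880.00
  stratum East: N_h·S_h = 4700·22.44 = 105468.00
  stratum West: N_h·S_h = 5100·50.77 = 258927.00
  stratum Central: N_h·S_h = 1200·17.83 = 21396.00
Σ N_h S_h = 536671.00
n for stratum South = 134·99880.00/536671.00 = 24.939 → 25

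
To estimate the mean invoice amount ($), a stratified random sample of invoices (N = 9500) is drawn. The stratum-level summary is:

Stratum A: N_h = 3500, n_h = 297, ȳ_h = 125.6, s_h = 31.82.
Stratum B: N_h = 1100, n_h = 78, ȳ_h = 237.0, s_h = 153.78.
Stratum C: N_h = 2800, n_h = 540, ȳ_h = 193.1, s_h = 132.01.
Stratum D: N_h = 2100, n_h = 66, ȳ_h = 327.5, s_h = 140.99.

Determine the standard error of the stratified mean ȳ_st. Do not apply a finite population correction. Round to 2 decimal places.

SE(ȳ_st) ≈ 4.70

V̂(ȳ_st) = Σ W_h² s_h²/n_h, with W_h = N_h/N and N = 9500:
  stratum A: (3500/9500)²·31.82²/297 = 0.462735
  stratum B: (1100/9500)²·153.78²/78 = 4.06484
  stratum C: (2800/9500)²·132.01²/540 = 2.80342
  stratum D: (2100/9500)²·140.99²/66 = 14.7172
V̂(ȳ_st) = 22.0482
SE(ȳ_st) = √22.0482 = 4.69555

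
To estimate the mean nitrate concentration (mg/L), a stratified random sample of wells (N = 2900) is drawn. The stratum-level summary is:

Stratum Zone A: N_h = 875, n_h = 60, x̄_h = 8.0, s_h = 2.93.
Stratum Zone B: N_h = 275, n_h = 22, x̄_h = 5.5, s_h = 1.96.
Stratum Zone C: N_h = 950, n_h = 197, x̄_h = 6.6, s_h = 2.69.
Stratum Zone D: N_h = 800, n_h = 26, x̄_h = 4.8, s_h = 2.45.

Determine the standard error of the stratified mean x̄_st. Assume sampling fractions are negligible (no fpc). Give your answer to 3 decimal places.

V̂(x̄_st) = Σ W_h² s_h²/n_h, with W_h = N_h/N and N = 2900:
  stratum Zone A: (875/2900)²·2.93²/60 = 0.0130258
  stratum Zone B: (275/2900)²·1.96²/22 = 0.00157021
  stratum Zone C: (950/2900)²·2.69²/197 = 0.00394175
  stratum Zone D: (800/2900)²·2.45²/26 = 0.0175688
V̂(x̄_st) = 0.0361066
SE(x̄_st) = √0.0361066 = 0.190017

SE(x̄_st) ≈ 0.190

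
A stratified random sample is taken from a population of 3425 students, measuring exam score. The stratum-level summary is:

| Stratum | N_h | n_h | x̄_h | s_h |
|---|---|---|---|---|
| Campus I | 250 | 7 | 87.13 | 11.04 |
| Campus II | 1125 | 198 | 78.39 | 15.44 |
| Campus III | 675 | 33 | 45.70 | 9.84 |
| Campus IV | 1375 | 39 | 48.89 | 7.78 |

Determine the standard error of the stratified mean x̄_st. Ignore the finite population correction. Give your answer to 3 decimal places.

V̂(x̄_st) = Σ W_h² s_h²/n_h, with W_h = N_h/N and N = 3425:
  stratum Campus I: (250/3425)²·11.04²/7 = 0.0927682
  stratum Campus II: (1125/3425)²·15.44²/198 = 0.129901
  stratum Campus III: (675/3425)²·9.84²/33 = 0.113963
  stratum Campus IV: (1375/3425)²·7.78²/39 = 0.250138
V̂(x̄_st) = 0.58677
SE(x̄_st) = √0.58677 = 0.766009

SE(x̄_st) ≈ 0.766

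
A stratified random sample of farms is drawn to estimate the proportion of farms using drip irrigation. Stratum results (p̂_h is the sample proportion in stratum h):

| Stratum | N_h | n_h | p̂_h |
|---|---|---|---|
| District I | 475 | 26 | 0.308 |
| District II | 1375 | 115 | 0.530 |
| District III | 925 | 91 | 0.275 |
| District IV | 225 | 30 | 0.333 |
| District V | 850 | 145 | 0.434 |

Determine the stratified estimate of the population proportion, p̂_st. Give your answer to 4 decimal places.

p̂_st ≈ 0.4086

N = 3850; stratum weights W_h = N_h/N.
p̂_st = Σ W_h p̂_h = (475·0.308 + 1375·0.530 + 925·0.275 + 225·0.333 + 850·0.434)/3850 = 0.40864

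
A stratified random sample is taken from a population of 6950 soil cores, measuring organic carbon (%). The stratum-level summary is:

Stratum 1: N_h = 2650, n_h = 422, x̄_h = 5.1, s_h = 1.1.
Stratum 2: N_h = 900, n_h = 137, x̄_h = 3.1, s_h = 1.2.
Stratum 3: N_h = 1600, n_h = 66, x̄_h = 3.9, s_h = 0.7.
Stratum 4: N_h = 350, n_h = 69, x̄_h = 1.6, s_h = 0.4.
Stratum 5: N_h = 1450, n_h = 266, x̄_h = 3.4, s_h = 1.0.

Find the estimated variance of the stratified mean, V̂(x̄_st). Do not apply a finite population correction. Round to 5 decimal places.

V̂(x̄_st) = Σ W_h² s_h²/n_h, with W_h = N_h/N and N = 6950:
  stratum 1: (2650/6950)²·1.1²/422 = 0.000416865
  stratum 2: (900/6950)²·1.2²/137 = 0.000176261
  stratum 3: (1600/6950)²·0.7²/66 = 0.00039348
  stratum 4: (350/6950)²·0.4²/69 = 5.88081e-06
  stratum 5: (1450/6950)²·1.0²/266 = 0.000163638
V̂(x̄_st) = 0.00115612

V̂(x̄_st) ≈ 0.00116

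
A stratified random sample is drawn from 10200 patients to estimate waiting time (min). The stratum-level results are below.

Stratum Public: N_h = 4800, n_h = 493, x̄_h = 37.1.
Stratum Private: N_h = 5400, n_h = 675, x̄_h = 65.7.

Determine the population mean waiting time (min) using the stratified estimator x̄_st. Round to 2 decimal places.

x̄_st ≈ 52.24

N = Σ N_h = 10200. Stratum weights W_h = N_h/N.
x̄_st = (4800·37.1 + 5400·65.7) / 10200 = 52.2412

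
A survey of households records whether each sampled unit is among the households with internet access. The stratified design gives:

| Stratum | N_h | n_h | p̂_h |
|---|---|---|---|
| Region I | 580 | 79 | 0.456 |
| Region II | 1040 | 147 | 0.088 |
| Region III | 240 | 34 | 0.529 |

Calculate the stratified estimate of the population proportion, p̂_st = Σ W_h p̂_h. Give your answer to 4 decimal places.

N = 1860; stratum weights W_h = N_h/N.
p̂_st = Σ W_h p̂_h = (580·0.456 + 1040·0.088 + 240·0.529)/1860 = 0.25966

p̂_st ≈ 0.2597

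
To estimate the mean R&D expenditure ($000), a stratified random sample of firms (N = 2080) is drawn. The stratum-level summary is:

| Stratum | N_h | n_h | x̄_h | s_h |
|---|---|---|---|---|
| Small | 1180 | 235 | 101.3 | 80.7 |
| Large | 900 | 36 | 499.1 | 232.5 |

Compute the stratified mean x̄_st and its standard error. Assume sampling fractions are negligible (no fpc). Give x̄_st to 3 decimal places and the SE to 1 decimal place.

x̄_st ≈ 273.425, SE ≈ 17.0

x̄_st = Σ W_h x̄_h = (1180·101.3 + 900·499.1)/2080 = 273.42500
V̂(x̄_st) = Σ W_h² s_h²/n_h, with W_h = N_h/N and N = 2080:
  stratum Small: (1180/2080)²·80.7²/235 = 8.91901
  stratum Large: (900/2080)²·232.5²/36 = 281.126
V̂(x̄_st) = 290.045
SE(x̄_st) = √290.045 = 17.0307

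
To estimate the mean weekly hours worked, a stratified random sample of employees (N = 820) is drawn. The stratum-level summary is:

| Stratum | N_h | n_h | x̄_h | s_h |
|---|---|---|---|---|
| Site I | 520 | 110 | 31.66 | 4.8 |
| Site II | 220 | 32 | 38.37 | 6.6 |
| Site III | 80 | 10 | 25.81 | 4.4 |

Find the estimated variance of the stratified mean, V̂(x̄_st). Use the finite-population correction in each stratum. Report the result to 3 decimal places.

V̂(x̄_st) = Σ W_h² (1 − n_h/N_h) s_h²/n_h, with W_h = N_h/N and N = 820:
  stratum Site I: (520/820)²·(1 − 110/520)·4.8²/110 = 0.0664124
  stratum Site II: (220/820)²·(1 − 32/220)·6.6²/32 = 0.0837319
  stratum Site III: (80/820)²·(1 − 10/80)·4.4²/10 = 0.0161237
V̂(x̄_st) = 0.166268

V̂(x̄_st) ≈ 0.166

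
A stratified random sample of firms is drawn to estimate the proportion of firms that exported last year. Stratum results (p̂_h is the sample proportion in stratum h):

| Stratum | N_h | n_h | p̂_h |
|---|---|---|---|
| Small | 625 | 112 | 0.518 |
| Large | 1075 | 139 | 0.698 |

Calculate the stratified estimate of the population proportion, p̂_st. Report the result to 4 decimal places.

p̂_st ≈ 0.6318

N = 1700; stratum weights W_h = N_h/N.
p̂_st = Σ W_h p̂_h = (625·0.518 + 1075·0.698)/1700 = 0.63182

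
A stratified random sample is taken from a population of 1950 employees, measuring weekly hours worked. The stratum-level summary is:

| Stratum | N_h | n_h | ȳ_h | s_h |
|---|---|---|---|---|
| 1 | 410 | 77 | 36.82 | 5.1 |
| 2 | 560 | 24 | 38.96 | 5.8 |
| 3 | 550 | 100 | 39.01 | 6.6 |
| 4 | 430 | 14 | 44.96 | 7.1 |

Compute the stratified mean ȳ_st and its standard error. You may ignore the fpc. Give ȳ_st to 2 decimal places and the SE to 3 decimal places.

ȳ_st ≈ 39.85, SE ≈ 0.583

ȳ_st = Σ W_h ȳ_h = (410·36.82 + 560·38.96 + 550·39.01 + 430·44.96)/1950 = 39.84723
V̂(ȳ_st) = Σ W_h² s_h²/n_h, with W_h = N_h/N and N = 1950:
  stratum 1: (410/1950)²·5.1²/77 = 0.014933
  stratum 2: (560/1950)²·5.8²/24 = 0.115598
  stratum 3: (550/1950)²·6.6²/100 = 0.0346533
  stratum 4: (430/1950)²·7.1²/14 = 0.175088
V̂(ȳ_st) = 0.340273
SE(ȳ_st) = √0.340273 = 0.583329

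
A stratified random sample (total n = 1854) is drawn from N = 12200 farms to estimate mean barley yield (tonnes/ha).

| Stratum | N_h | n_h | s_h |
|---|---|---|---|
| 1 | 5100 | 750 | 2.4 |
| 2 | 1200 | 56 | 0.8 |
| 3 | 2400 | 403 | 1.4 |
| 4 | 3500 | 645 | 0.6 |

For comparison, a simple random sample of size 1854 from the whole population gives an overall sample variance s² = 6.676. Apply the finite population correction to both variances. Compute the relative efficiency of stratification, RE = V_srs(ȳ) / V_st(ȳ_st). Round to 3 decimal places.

RE ≈ 2.114

V̂(ȳ_st) = Σ W_h² (1 − n_h/N_h) s_h²/n_h, with W_h = N_h/N and N = 12200:
  stratum 1: (5100/12200)²·(1 − 750/5100)·2.4²/750 = 0.00114472
  stratum 2: (1200/12200)²·(1 − 56/1200)·0.8²/56 = 0.000105409
  stratum 3: (2400/12200)²·(1 − 403/2400)·1.4²/403 = 0.00015661
  stratum 4: (3500/12200)²·(1 − 645/3500)·0.6²/645 = 3.74712e-05
V_st = 0.00144422
V_srs = (1 − 1854/12200)·6.676/1854 = 0.00305365
Relative efficiency = V_srs / V_st = 0.00305365/0.00144422 = 2.1144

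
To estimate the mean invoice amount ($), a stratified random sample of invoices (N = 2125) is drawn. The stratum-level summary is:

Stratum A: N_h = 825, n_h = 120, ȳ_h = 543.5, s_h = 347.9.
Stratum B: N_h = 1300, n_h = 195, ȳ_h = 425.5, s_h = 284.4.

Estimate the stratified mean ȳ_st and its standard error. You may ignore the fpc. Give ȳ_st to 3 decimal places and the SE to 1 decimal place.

ȳ_st ≈ 471.312, SE ≈ 17.5

ȳ_st = Σ W_h ȳ_h = (825·543.5 + 1300·425.5)/2125 = 471.31176
V̂(ȳ_st) = Σ W_h² s_h²/n_h, with W_h = N_h/N and N = 2125:
  stratum A: (825/2125)²·347.9²/120 = 152.026
  stratum B: (1300/2125)²·284.4²/195 = 155.236
V̂(ȳ_st) = 307.262
SE(ȳ_st) = √307.262 = 17.5289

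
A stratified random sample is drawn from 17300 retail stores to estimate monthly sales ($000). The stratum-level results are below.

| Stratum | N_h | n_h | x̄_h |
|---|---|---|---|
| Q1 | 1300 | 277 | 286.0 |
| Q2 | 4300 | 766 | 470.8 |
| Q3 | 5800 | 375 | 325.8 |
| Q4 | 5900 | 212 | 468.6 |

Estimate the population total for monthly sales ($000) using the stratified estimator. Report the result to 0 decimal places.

τ̂_st ≈ 7050620

τ̂_st = Σ N_h x̄_h = 1300·286.0 + 4300·470.8 + 5800·325.8 + 5900·468.6 = 7050620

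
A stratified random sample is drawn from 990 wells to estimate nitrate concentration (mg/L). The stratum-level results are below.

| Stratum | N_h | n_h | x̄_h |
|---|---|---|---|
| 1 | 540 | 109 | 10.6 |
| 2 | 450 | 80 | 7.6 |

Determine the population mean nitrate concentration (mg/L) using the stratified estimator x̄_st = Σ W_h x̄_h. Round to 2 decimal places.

x̄_st ≈ 9.24

N = Σ N_h = 990. Stratum weights W_h = N_h/N.
x̄_st = (540·10.6 + 450·7.6) / 990 = 9.2364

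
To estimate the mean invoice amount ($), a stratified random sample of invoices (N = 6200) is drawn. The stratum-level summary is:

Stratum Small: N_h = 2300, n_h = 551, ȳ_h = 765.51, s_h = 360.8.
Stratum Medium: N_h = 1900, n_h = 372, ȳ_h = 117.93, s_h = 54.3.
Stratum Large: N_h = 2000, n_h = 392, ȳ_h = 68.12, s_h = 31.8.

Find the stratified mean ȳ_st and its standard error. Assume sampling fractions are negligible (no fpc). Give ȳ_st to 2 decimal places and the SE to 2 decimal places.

ȳ_st ≈ 342.09, SE ≈ 5.79

ȳ_st = Σ W_h ȳ_h = (2300·765.51 + 1900·117.93 + 2000·68.12)/6200 = 342.09355
V̂(ȳ_st) = Σ W_h² s_h²/n_h, with W_h = N_h/N and N = 6200:
  stratum Small: (2300/6200)²·360.8²/551 = 32.5128
  stratum Medium: (1900/6200)²·54.3²/372 = 0.744356
  stratum Large: (2000/6200)²·31.8²/392 = 0.268438
V̂(ȳ_st) = 33.5255
SE(ȳ_st) = √33.5255 = 5.79013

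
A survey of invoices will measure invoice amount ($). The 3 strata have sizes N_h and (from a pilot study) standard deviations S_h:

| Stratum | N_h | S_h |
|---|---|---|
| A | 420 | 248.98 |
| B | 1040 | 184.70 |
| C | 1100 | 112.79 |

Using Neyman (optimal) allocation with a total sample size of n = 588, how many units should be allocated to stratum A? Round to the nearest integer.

Neyman allocation: n_h = n · N_h S_h / Σ N_i S_i, with n = 588.
  stratum A: N_h·S_h = 420·248.98 = 104571.60
  stratum B: N_h·S_h = 1040·184.70 = 192088.00
  stratum C: N_h·S_h = 1100·112.79 = 124069.00
Σ N_h S_h = 420728.60
n for stratum A = 588·104571.60/420728.60 = 146.147 → 146

146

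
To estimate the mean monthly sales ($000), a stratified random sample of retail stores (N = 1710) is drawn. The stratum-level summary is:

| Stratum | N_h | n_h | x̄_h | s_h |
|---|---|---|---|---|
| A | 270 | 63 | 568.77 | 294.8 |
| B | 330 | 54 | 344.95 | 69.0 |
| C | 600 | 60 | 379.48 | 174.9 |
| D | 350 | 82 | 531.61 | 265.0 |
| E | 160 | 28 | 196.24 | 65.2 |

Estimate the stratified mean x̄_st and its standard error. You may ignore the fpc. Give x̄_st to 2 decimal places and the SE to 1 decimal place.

x̄_st = Σ W_h x̄_h = (270·568.77 + 330·344.95 + 600·379.48 + 350·531.61 + 160·196.24)/1710 = 416.69667
V̂(x̄_st) = Σ W_h² s_h²/n_h, with W_h = N_h/N and N = 1710:
  stratum A: (270/1710)²·294.8²/63 = 34.3914
  stratum B: (330/1710)²·69.0²/54 = 3.28352
  stratum C: (600/1710)²·174.9²/60 = 62.7681
  stratum D: (350/1710)²·265.0²/82 = 35.8775
  stratum E: (160/1710)²·65.2²/28 = 1.32918
V̂(x̄_st) = 137.65
SE(x̄_st) = √137.65 = 11.7324

x̄_st ≈ 416.70, SE ≈ 11.7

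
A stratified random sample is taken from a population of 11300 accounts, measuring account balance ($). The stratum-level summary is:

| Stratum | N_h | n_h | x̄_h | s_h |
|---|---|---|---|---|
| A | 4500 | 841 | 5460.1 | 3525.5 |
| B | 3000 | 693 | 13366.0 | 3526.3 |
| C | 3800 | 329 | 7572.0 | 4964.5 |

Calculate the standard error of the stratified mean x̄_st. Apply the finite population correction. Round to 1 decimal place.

SE(x̄_st) ≈ 103.0

V̂(x̄_st) = Σ W_h² (1 − n_h/N_h) s_h²/n_h, with W_h = N_h/N and N = 11300:
  stratum A: (4500/11300)²·(1 − 841/4500)·3525.5²/841 = 1905.74
  stratum B: (3000/11300)²·(1 − 693/3000)·3526.3²/693 = 972.562
  stratum C: (3800/11300)²·(1 − 329/3800)·4964.5²/329 = 7738.14
V̂(x̄_st) = 10616.4
SE(x̄_st) = √10616.4 = 103.036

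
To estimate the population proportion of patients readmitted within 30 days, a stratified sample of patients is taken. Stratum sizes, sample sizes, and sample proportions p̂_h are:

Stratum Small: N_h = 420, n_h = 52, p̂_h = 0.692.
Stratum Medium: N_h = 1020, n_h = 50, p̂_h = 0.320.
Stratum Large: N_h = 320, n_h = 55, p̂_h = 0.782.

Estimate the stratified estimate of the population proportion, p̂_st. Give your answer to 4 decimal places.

N = 1760; stratum weights W_h = N_h/N.
p̂_st = Σ W_h p̂_h = (420·0.692 + 1020·0.320 + 320·0.782)/1760 = 0.49277

p̂_st ≈ 0.4928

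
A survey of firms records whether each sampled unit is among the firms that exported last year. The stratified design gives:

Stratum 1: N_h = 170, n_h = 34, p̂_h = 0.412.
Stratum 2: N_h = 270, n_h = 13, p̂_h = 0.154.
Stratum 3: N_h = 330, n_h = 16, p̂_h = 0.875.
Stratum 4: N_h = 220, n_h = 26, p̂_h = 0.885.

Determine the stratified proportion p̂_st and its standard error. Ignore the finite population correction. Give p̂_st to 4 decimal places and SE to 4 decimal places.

p̂_st ≈ 0.6011, SE ≈ 0.0451

N = 990; stratum weights W_h = N_h/N.
p̂_st = Σ W_h p̂_h = (170·0.412 + 270·0.154 + 330·0.875 + 220·0.885)/990 = 0.60108
V̂(p̂_st) = Σ W_h² p̂_h(1−p̂_h)/(n_h−1):
  stratum 1: (170/990)²·0.412·0.588/33 = 0.000216465
  stratum 2: (270/990)²·0.154·0.846/12 = 0.000807545
  stratum 3: (330/990)²·0.875·0.125/15 = 0.000810185
  stratum 4: (220/990)²·0.885·0.115/25 = 0.000201037
V̂(p̂_st) = 0.00203523; SE = √V̂ = 0.0451136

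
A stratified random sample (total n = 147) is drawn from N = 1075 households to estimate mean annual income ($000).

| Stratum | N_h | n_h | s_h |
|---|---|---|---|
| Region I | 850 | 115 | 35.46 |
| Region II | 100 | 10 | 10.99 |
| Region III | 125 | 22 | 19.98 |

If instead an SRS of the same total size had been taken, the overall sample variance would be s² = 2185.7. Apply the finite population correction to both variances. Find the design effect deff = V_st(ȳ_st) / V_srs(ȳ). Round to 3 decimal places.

V̂(ȳ_st) = Σ W_h² (1 − n_h/N_h) s_h²/n_h, with W_h = N_h/N and N = 1075:
  stratum Region I: (850/1075)²·(1 − 115/850)·35.46²/115 = 5.91111
  stratum Region II: (100/1075)²·(1 − 10/100)·10.99²/10 = 0.0940635
  stratum Region III: (125/1075)²·(1 − 22/125)·19.98²/22 = 0.202162
V_st = 6.20733
V_srs = (1 − 147/1075)·2185.7/147 = 12.8355
deff = V_st / V_srs = 6.20733/12.8355 = 0.4836

deff ≈ 0.484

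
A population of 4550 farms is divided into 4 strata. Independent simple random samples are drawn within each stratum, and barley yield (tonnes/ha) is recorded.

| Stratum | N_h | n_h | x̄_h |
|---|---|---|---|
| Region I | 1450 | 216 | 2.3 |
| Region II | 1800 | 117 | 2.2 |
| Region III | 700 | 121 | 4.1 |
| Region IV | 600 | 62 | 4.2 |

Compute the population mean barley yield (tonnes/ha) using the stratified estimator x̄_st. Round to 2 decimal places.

N = Σ N_h = 4550. Stratum weights W_h = N_h/N.
x̄_st = (1450·2.3 + 1800·2.2 + 700·4.1 + 600·4.2) / 4550 = 2.7879

x̄_st ≈ 2.79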